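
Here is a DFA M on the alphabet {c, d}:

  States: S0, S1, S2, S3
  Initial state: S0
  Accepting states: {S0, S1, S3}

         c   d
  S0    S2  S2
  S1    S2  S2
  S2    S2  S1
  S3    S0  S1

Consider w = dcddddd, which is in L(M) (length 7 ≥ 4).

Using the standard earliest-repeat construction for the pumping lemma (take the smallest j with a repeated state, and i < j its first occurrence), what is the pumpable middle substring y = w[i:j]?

State sequence: S0 -d-> S2 -c-> S2 -d-> S1 -d-> S2 -d-> S1 -d-> S2 -d-> S1
First repeat at step 2: S2 was already visited.

So i = 1, j = 2, giving x = w[0:1] = d, y = w[1:2] = c, z = w[2:7] = ddddd.
Check: |xy| = 2 ≤ 4 and |y| = 1 ≥ 1. Reading y takes M from S2 back to S2, so every xyⁱz is accepted.
With |Q| = 4, pigeonhole forces a state repeat no later than step 4; the substring read between the first and second visits to that state can be pumped.

c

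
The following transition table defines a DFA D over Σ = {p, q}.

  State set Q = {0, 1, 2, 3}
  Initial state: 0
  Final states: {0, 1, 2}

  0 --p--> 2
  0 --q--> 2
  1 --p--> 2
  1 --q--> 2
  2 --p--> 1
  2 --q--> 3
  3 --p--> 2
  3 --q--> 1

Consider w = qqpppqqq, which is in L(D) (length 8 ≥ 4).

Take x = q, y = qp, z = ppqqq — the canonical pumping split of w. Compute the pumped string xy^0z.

xy⁰z = xz = q·ppqqq = qppqqq.
Reading y = qp takes D from 2 back to 2, so after x the machine is still in 2, and z then leads to the accepting state 2. Hence qppqqq ∈ L(D).

qppqqq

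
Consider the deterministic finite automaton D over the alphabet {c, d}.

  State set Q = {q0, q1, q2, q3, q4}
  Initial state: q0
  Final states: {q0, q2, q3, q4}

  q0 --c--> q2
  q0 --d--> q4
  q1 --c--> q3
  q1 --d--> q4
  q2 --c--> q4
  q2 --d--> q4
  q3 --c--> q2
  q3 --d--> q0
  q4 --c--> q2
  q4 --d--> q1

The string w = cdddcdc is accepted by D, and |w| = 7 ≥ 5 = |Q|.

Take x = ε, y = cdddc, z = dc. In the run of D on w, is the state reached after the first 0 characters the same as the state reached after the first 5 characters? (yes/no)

Run of D on the first 5 characters of w = c d d d c:
  step 0: q0  (start)
  step 1: q2  (read c: q0→q2)
  step 2: q4  (read d: q2→q4)
  step 3: q1  (read d: q4→q1)
  step 4: q4  (read d: q1→q4)
  step 5: q2  (read c: q4→q2)

After x (step 0): q0. After xy (step 5): q2.
They differ (q0 ≠ q2), so y is not a cycle from the state after x; this split is not the one the pumping-lemma construction produces, and pumping y need not keep the string in L(D).

no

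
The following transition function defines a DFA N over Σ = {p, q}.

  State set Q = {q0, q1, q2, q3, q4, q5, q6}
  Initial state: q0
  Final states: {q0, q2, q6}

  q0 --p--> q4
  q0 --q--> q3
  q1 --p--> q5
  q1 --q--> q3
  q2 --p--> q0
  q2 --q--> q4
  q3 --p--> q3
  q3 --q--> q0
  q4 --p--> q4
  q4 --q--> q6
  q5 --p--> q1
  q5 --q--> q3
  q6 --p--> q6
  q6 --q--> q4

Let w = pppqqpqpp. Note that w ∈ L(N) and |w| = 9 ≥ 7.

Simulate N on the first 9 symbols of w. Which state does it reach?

State sequence: q0 -p-> q4 -p-> q4 -p-> q4 -q-> q6 -q-> q4 -p-> q4 -q-> q6 -p-> q6 -p-> q6

After reading 9 characters, N is in state q6.
(This kind of state-tracing is the core of the pumping-lemma construction: with 7 states, pigeonhole forces a repeat within the first 7 steps.)

q6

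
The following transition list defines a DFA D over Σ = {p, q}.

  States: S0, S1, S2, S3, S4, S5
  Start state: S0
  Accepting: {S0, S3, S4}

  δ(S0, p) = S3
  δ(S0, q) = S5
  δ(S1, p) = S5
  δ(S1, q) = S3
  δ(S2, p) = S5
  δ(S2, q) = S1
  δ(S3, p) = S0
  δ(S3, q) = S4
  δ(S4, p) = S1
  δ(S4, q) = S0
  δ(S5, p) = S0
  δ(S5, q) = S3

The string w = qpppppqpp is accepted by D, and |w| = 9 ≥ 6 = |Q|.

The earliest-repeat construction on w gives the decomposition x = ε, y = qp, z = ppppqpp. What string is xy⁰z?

ppppqpp

xy⁰z = xz = ε·ppppqpp = ppppqpp.
Reading y = qp takes D from S0 back to S0, so after x the machine is still in S0, and z then leads to the accepting state S3. Hence ppppqpp ∈ L(D).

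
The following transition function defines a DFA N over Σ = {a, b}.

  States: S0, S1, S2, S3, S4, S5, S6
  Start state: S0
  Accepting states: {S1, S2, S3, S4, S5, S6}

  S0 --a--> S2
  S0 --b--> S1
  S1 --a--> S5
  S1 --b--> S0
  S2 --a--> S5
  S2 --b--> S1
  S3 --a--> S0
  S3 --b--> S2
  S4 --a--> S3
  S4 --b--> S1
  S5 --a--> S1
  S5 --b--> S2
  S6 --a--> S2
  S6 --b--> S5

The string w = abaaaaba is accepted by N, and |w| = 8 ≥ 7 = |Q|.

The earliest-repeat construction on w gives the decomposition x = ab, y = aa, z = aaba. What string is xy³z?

xy^3z = ab·aa·aa·aa·aaba = abaaaaaaaaba.
Reading y = aa takes N from S1 back to S1, so after x·y·y·y the machine is still in S1, and z then leads to the accepting state S2. Hence abaaaaaaaaba ∈ L(N).

abaaaaaaaaba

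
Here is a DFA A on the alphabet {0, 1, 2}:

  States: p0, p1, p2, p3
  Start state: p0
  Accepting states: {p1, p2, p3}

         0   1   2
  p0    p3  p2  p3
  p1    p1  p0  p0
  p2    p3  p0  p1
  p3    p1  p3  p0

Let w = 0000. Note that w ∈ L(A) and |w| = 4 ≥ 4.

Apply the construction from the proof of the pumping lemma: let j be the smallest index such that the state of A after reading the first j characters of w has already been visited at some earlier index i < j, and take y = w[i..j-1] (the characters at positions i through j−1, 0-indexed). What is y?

0

Run of A on w = 0 0 0 0:
  step 0: p0  (start)
  step 1: p3  (read 0: p0→p3)
  step 2: p1  (read 0: p3→p1)
  step 3: p1  (read 0: p1→p1)   ← first repeat (p1 seen earlier)
  step 4: p1  (read 0: p1→p1)

So i = 2, j = 3, giving x = w[0:2] = 00, y = w[2:3] = 0, z = w[3:4] = 0.
Check: |xy| = 3 ≤ 4 and |y| = 1 ≥ 1. Reading y takes A from p1 back to p1, so every xyⁱz is accepted.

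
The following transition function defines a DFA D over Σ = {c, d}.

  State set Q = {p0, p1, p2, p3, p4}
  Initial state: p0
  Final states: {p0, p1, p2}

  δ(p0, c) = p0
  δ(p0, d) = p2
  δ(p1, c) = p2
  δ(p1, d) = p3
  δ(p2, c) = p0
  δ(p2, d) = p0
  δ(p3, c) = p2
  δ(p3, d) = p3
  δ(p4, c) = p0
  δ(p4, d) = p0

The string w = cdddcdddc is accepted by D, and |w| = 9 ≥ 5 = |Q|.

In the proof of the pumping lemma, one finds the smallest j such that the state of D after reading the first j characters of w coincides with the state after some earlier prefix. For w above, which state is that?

Run of D on w = c d d d c d d d c:
  step 0: p0  (start)
  step 1: p0  (read c: p0→p0)   ← first repeat (p0 seen earlier)
  step 2: p2  (read d: p0→p2)
  step 3: p0  (read d: p2→p0)
  step 4: p2  (read d: p0→p2)
  step 5: p0  (read c: p2→p0)
  step 6: p2  (read d: p0→p2)
  step 7: p0  (read d: p2→p0)
  step 8: p2  (read d: p0→p2)
  step 9: p0  (read c: p2→p0)

The earliest repeat is at step j = 1: D is in p0, which it already visited at step i = 0.
With |Q| = 5, pigeonhole forces a state repeat no later than step 5; the substring read between the first and second visits to that state can be pumped.

p0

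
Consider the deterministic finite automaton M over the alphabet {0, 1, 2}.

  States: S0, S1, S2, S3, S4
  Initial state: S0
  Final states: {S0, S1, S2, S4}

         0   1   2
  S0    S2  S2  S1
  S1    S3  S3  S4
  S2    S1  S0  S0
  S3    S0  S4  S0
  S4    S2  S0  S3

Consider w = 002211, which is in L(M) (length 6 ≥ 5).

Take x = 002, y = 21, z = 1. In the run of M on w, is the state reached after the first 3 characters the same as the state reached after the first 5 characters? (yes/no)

yes

Run of M on the first 5 characters of w = 0 0 2 2 1:
  step 0: S0  (start)
  step 1: S2  (read 0: S0→S2)
  step 2: S1  (read 0: S2→S1)
  step 3: S4  (read 2: S1→S4)
  step 4: S3  (read 2: S4→S3)
  step 5: S4  (read 1: S3→S4)

After x (step 3): S4. After xy (step 5): S4.
They match, so y = 21 drives M around a cycle from S4 back to itself; pumping y any number of times keeps M in S4 before reading z, and xyⁱz ∈ L(M) for every i ≥ 0.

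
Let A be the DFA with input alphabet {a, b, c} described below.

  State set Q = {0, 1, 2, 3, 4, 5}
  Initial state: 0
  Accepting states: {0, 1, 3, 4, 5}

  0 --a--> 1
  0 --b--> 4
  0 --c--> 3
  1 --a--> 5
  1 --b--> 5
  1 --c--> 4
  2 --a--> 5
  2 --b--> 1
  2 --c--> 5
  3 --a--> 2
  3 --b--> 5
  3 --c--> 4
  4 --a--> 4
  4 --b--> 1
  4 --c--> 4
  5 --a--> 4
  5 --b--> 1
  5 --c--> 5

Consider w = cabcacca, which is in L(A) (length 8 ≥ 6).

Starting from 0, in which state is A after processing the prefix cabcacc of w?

State sequence: 0 -c-> 3 -a-> 2 -b-> 1 -c-> 4 -a-> 4 -c-> 4 -c-> 4

After reading 7 characters, A is in state 4.

4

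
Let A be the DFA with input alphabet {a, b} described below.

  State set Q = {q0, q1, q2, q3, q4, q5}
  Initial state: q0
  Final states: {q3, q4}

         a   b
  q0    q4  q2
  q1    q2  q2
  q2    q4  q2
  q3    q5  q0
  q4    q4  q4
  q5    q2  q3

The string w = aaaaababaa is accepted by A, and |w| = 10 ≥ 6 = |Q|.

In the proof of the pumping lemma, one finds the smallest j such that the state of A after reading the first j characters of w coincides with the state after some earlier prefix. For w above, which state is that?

q4

Run of A on w = a a a a a b a b a a:
  step 0: q0  (start)
  step 1: q4  (read a: q0→q4)
  step 2: q4  (read a: q4→q4)   ← first repeat (q4 seen earlier)
  step 3: q4  (read a: q4→q4)
  step 4: q4  (read a: q4→q4)
  step 5: q4  (read a: q4→q4)
  step 6: q4  (read b: q4→q4)
  step 7: q4  (read a: q4→q4)
  step 8: q4  (read b: q4→q4)
  step 9: q4  (read a: q4→q4)
  step 10: q4  (read a: q4→q4)

The earliest repeat is at step j = 2: A is in q4, which it already visited at step i = 1.
With |Q| = 6, pigeonhole forces a state repeat no later than step 6; the substring read between the first and second visits to that state can be pumped.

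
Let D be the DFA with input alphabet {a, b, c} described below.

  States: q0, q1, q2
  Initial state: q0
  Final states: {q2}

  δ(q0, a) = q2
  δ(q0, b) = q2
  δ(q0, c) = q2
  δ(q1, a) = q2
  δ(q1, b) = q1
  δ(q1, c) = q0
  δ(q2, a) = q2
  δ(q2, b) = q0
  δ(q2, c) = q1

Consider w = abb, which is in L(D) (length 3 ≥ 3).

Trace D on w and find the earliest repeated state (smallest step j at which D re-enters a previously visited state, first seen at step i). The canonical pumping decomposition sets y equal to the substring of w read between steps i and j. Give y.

ab

Run of D on w = a b b:
  step 0: q0  (start)
  step 1: q2  (read a: q0→q2)
  step 2: q0  (read b: q2→q0)   ← first repeat (q0 seen earlier)
  step 3: q2  (read b: q0→q2)

So i = 0, j = 2, giving x = w[0:0] = ε, y = w[0:2] = ab, z = w[2:3] = b.
Check: |xy| = 2 ≤ 3 and |y| = 2 ≥ 1. Reading y takes D from q0 back to q0, so every xyⁱz is accepted.
The DFA has 3 states, so the proof of the pumping lemma guarantees a repeated state among the first 3+1 visited; the segment between the two visits is the pumpable y.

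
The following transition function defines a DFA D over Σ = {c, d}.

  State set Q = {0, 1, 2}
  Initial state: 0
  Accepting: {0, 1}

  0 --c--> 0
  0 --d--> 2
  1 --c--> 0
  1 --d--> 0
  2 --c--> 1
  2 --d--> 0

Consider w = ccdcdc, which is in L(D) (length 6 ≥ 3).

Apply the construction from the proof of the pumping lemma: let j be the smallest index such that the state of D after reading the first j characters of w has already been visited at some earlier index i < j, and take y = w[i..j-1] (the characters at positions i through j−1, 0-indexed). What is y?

c

Run of D on w = c c d c d c:
  step 0: 0  (start)
  step 1: 0  (read c: 0→0)   ← first repeat (0 seen earlier)
  step 2: 0  (read c: 0→0)
  step 3: 2  (read d: 0→2)
  step 4: 1  (read c: 2→1)
  step 5: 0  (read d: 1→0)
  step 6: 0  (read c: 0→0)

So i = 0, j = 1, giving x = w[0:0] = ε, y = w[0:1] = c, z = w[1:6] = cdcdc.
Check: |xy| = 1 ≤ 3 and |y| = 1 ≥ 1. Reading y takes D from 0 back to 0, so every xyⁱz is accepted.
With |Q| = 3, pigeonhole forces a state repeat no later than step 3; the substring read between the first and second visits to that state can be pumped.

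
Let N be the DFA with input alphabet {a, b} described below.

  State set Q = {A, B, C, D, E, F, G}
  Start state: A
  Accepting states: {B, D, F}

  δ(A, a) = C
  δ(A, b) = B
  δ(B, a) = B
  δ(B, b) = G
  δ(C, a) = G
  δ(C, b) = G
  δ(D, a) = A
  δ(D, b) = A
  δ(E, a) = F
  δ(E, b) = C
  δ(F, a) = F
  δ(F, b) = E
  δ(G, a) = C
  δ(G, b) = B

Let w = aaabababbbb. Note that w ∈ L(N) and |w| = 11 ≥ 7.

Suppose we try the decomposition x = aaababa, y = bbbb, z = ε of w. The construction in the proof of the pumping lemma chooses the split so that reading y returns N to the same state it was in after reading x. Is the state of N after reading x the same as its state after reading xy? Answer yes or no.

no

State sequence: A -a-> C -a-> G -a-> C -b-> G -a-> C -b-> G -a-> C -b-> G -b-> B -b-> G -b-> B

After x (step 7): C. After xy (step 11): B.
They differ (C ≠ B), so y is not a cycle from the state after x; this split is not the one the pumping-lemma construction produces, and pumping y need not keep the string in L(N).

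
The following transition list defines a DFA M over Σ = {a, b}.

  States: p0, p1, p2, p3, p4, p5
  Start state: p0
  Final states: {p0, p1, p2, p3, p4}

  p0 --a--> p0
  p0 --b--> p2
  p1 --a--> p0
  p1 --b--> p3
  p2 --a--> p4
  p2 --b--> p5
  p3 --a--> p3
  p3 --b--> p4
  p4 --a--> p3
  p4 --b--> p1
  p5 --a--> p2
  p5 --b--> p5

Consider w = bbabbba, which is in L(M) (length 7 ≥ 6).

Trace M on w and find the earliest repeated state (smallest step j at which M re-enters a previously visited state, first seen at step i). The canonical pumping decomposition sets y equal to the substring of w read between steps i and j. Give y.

Run of M on w = b b a b b b a:
  step 0: p0  (start)
  step 1: p2  (read b: p0→p2)
  step 2: p5  (read b: p2→p5)
  step 3: p2  (read a: p5→p2)   ← first repeat (p2 seen earlier)
  step 4: p5  (read b: p2→p5)
  step 5: p5  (read b: p5→p5)
  step 6: p5  (read b: p5→p5)
  step 7: p2  (read a: p5→p2)

So i = 1, j = 3, giving x = w[0:1] = b, y = w[1:3] = ba, z = w[3:7] = bbba.
Check: |xy| = 3 ≤ 6 and |y| = 2 ≥ 1. Reading y takes M from p2 back to p2, so every xyⁱz is accepted.
The DFA has 6 states, so the proof of the pumping lemma guarantees a repeated state among the first 6+1 visited; the segment between the two visits is the pumpable y.

ba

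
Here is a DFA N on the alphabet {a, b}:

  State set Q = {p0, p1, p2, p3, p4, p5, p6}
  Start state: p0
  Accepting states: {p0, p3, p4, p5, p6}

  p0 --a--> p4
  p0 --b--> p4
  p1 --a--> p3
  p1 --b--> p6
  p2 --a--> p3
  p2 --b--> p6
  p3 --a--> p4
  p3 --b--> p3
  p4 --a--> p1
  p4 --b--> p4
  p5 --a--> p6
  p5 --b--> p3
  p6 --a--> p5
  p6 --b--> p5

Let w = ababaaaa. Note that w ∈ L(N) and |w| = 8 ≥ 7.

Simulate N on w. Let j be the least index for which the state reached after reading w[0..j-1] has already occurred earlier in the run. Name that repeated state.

Run of N on w = a b a b a a a a:
  step 0: p0  (start)
  step 1: p4  (read a: p0→p4)
  step 2: p4  (read b: p4→p4)   ← first repeat (p4 seen earlier)
  step 3: p1  (read a: p4→p1)
  step 4: p6  (read b: p1→p6)
  step 5: p5  (read a: p6→p5)
  step 6: p6  (read a: p5→p6)
  step 7: p5  (read a: p6→p5)
  step 8: p6  (read a: p5→p6)

The earliest repeat is at step j = 2: N is in p4, which it already visited at step i = 1.
Pumping length from the standard proof: p = 7 (the number of states). The repeated state found above gives |xy| = j ≤ 7 and |y| = j − i ≥ 1.

p4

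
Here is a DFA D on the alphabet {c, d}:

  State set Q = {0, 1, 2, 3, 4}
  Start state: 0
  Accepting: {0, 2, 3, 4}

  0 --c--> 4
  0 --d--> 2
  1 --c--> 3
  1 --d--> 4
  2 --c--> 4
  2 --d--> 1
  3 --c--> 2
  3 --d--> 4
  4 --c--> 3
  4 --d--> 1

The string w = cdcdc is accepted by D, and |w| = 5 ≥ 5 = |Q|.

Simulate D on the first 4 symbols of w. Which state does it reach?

4

State sequence: 0 -c-> 4 -d-> 1 -c-> 3 -d-> 4

After reading 4 characters, D is in state 4.
(This kind of state-tracing is the core of the pumping-lemma construction: with 5 states, pigeonhole forces a repeat within the first 5 steps.)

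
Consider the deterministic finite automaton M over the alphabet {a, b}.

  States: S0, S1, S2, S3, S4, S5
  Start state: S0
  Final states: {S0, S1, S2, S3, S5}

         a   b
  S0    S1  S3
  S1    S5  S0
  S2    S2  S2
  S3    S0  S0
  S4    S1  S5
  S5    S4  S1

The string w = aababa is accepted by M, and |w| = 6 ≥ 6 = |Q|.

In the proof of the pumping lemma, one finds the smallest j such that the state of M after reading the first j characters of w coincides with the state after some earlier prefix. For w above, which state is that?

Run of M on w = a a b a b a:
  step 0: S0  (start)
  step 1: S1  (read a: S0→S1)
  step 2: S5  (read a: S1→S5)
  step 3: S1  (read b: S5→S1)   ← first repeat (S1 seen earlier)
  step 4: S5  (read a: S1→S5)
  step 5: S1  (read b: S5→S1)
  step 6: S5  (read a: S1→S5)

The earliest repeat is at step j = 3: M is in S1, which it already visited at step i = 1.
With |Q| = 6, pigeonhole forces a state repeat no later than step 6; the substring read between the first and second visits to that state can be pumped.

S1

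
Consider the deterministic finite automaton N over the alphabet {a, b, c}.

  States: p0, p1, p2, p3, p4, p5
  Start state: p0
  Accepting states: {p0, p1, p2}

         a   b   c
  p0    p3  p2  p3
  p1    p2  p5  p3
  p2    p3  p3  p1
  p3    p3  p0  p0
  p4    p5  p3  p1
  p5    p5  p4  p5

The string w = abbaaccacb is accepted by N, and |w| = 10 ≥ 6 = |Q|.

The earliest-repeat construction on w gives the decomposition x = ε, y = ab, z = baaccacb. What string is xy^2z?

xy^2z = ε·ab·ab·baaccacb = ababbaaccacb.
Reading y = ab takes N from p0 back to p0, so after x·y·y the machine is still in p0, and z then leads to the accepting state p2. Hence ababbaaccacb ∈ L(N).

ababbaaccacb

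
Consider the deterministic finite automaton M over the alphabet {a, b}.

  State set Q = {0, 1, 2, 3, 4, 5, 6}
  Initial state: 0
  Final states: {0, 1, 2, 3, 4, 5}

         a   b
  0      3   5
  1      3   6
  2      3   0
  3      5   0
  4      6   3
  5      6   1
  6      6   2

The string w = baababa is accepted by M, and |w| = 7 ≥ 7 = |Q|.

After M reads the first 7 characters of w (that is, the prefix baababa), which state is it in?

State sequence: 0 -b-> 5 -a-> 6 -a-> 6 -b-> 2 -a-> 3 -b-> 0 -a-> 3

After reading 7 characters, M is in state 3.
(This kind of state-tracing is the core of the pumping-lemma construction: with 7 states, pigeonhole forces a repeat within the first 7 steps.)

3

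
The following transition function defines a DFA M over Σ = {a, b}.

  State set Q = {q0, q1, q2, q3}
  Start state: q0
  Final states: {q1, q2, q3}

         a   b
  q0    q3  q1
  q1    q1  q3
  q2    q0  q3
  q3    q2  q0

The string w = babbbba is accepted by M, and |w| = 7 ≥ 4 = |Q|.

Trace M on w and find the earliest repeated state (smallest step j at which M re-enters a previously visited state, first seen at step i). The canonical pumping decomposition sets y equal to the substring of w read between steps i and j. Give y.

a

Run of M on w = b a b b b b a:
  step 0: q0  (start)
  step 1: q1  (read b: q0→q1)
  step 2: q1  (read a: q1→q1)   ← first repeat (q1 seen earlier)
  step 3: q3  (read b: q1→q3)
  step 4: q0  (read b: q3→q0)
  step 5: q1  (read b: q0→q1)
  step 6: q3  (read b: q1→q3)
  step 7: q2  (read a: q3→q2)

So i = 1, j = 2, giving x = w[0:1] = b, y = w[1:2] = a, z = w[2:7] = bbbba.
Check: |xy| = 2 ≤ 4 and |y| = 1 ≥ 1. Reading y takes M from q1 back to q1, so every xyⁱz is accepted.
The DFA has 4 states, so the proof of the pumping lemma guarantees a repeated state among the first 4+1 visited; the segment between the two visits is the pumpable y.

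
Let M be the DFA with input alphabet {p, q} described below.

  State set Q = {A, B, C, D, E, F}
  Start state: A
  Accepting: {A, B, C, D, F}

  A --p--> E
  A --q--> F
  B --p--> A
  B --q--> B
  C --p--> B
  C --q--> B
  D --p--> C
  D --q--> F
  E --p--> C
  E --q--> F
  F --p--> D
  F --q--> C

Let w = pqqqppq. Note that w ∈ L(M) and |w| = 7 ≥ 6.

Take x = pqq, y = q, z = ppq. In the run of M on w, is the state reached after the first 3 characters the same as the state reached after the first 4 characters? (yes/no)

Run of M on the first 4 characters of w = p q q q:
  step 0: A  (start)
  step 1: E  (read p: A→E)
  step 2: F  (read q: E→F)
  step 3: C  (read q: F→C)
  step 4: B  (read q: C→B)

After x (step 3): C. After xy (step 4): B.
They differ (C ≠ B), so y is not a cycle from the state after x; this split is not the one the pumping-lemma construction produces, and pumping y need not keep the string in L(M).

no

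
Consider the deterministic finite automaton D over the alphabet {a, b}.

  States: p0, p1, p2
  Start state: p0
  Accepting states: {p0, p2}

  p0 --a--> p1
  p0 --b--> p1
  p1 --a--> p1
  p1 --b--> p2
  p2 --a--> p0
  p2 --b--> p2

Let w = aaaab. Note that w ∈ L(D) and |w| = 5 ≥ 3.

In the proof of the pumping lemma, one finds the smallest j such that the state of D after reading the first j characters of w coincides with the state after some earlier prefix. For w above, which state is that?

p1

State sequence: p0 -a-> p1 -a-> p1 -a-> p1 -a-> p1 -b-> p2
First repeat at step 2: p1 was already visited.

The earliest repeat is at step j = 2: D is in p1, which it already visited at step i = 1.
The DFA has 3 states, so the proof of the pumping lemma guarantees a repeated state among the first 3+1 visited; the segment between the two visits is the pumpable y.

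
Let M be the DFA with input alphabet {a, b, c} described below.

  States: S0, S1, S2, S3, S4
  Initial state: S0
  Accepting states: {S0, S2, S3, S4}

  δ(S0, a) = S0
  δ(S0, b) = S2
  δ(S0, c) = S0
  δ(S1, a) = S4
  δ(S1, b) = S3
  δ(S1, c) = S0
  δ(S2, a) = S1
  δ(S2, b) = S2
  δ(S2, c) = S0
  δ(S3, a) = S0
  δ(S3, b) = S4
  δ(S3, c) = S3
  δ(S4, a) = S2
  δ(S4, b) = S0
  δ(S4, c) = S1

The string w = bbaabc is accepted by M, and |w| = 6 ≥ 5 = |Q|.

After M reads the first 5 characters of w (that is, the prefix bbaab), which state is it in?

State sequence: S0 -b-> S2 -b-> S2 -a-> S1 -a-> S4 -b-> S0

After reading 5 characters, M is in state S0.
(This kind of state-tracing is the core of the pumping-lemma construction: with 5 states, pigeonhole forces a repeat within the first 5 steps.)

S0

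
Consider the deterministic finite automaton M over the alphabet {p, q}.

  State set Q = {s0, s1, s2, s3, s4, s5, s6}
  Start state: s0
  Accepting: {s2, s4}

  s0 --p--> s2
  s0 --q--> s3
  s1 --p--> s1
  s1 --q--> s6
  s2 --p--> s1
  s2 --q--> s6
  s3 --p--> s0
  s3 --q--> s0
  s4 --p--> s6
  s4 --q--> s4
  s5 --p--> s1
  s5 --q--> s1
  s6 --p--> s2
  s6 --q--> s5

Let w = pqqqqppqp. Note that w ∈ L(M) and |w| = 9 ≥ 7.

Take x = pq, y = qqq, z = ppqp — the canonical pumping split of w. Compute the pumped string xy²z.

xy^2z = pq·qqq·qqq·ppqp = pqqqqqqqppqp.
Reading y = qqq takes M from s6 back to s6, so after x·y·y the machine is still in s6, and z then leads to the accepting state s2. Hence pqqqqqqqppqp ∈ L(M).

pqqqqqqqppqp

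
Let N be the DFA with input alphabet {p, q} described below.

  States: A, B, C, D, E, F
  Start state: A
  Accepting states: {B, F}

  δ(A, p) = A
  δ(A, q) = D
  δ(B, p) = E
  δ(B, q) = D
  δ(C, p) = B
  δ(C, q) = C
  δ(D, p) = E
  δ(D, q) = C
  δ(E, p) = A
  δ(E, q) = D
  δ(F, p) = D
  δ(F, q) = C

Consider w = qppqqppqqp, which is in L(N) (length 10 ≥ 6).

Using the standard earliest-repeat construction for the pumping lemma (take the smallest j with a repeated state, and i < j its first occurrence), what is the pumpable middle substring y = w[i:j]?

qpp

State sequence: A -q-> D -p-> E -p-> A -q-> D -q-> C -p-> B -p-> E -q-> D -q-> C -p-> B
First repeat at step 3: A was already visited.

So i = 0, j = 3, giving x = w[0:0] = ε, y = w[0:3] = qpp, z = w[3:10] = qqppqqp.
Check: |xy| = 3 ≤ 6 and |y| = 3 ≥ 1. Reading y takes N from A back to A, so every xyⁱz is accepted.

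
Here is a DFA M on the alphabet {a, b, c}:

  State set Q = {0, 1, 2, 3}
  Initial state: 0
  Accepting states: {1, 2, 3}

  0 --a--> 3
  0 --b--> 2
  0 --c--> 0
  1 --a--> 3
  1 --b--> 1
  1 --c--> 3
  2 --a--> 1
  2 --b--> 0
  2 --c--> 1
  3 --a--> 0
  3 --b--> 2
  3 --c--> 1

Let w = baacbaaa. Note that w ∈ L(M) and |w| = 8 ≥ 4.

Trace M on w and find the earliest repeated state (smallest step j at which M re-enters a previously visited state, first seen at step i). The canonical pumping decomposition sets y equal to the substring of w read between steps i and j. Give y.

ac

Run of M on w = b a a c b a a a:
  step 0: 0  (start)
  step 1: 2  (read b: 0→2)
  step 2: 1  (read a: 2→1)
  step 3: 3  (read a: 1→3)
  step 4: 1  (read c: 3→1)   ← first repeat (1 seen earlier)
  step 5: 1  (read b: 1→1)
  step 6: 3  (read a: 1→3)
  step 7: 0  (read a: 3→0)
  step 8: 3  (read a: 0→3)

So i = 2, j = 4, giving x = w[0:2] = ba, y = w[2:4] = ac, z = w[4:8] = baaa.
Check: |xy| = 4 ≤ 4 and |y| = 2 ≥ 1. Reading y takes M from 1 back to 1, so every xyⁱz is accepted.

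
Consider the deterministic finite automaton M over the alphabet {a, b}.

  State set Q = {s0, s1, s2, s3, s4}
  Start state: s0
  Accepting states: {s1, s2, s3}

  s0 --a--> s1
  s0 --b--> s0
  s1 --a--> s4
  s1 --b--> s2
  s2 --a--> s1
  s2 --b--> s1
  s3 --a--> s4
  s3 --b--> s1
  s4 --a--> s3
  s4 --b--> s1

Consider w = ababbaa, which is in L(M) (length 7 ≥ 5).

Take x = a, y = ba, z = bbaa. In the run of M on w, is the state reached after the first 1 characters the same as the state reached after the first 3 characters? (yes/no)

State sequence: s0 -a-> s1 -b-> s2 -a-> s1

After x (step 1): s1. After xy (step 3): s1.
They match, so y = ba drives M around a cycle from s1 back to itself; pumping y any number of times keeps M in s1 before reading z, and xyⁱz ∈ L(M) for every i ≥ 0.

yes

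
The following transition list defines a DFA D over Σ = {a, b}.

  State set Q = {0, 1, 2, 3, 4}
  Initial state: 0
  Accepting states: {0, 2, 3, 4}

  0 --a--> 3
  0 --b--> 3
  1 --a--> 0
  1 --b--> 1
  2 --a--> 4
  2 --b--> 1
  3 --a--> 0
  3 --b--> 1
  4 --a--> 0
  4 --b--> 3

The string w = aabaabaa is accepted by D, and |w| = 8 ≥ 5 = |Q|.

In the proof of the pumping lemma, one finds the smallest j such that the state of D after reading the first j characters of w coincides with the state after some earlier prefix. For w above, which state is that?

State sequence: 0 -a-> 3 -a-> 0 -b-> 3 -a-> 0 -a-> 3 -b-> 1 -a-> 0 -a-> 3
First repeat at step 2: 0 was already visited.

The earliest repeat is at step j = 2: D is in 0, which it already visited at step i = 0.
With |Q| = 5, pigeonhole forces a state repeat no later than step 5; the substring read between the first and second visits to that state can be pumped.

0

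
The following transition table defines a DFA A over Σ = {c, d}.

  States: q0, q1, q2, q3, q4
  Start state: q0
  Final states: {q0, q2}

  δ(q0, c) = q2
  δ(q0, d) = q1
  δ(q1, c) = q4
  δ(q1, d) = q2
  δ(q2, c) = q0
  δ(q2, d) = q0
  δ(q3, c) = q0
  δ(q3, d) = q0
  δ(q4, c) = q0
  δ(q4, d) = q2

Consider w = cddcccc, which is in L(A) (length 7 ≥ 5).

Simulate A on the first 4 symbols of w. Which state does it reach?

q4

Run of A on the first 4 characters of w = c d d c:
  step 0: q0  (start)
  step 1: q2  (read c: q0→q2)
  step 2: q0  (read d: q2→q0)
  step 3: q1  (read d: q0→q1)
  step 4: q4  (read c: q1→q4)

After reading 4 characters, A is in state q4.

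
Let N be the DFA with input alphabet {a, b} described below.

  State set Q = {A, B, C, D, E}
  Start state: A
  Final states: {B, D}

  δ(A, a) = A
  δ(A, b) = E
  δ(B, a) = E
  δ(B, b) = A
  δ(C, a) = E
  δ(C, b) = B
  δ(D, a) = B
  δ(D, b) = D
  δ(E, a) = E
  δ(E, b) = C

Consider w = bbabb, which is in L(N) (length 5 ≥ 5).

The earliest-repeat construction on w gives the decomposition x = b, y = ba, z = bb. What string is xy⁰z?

bbb

xy⁰z = xz = b·bb = bbb.
Reading y = ba takes N from E back to E, so after x the machine is still in E, and z then leads to the accepting state B. Hence bbb ∈ L(N).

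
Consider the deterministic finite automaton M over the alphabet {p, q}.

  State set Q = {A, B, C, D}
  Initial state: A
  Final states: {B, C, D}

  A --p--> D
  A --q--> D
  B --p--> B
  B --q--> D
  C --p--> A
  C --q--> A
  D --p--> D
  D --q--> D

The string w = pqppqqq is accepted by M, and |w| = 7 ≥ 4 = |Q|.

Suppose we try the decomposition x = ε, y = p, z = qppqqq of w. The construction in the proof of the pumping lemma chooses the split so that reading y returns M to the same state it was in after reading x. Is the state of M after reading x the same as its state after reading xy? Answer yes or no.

no

Run of M on the first 1 characters of w = p:
  step 0: A  (start)
  step 1: D  (read p: A→D)

After x (step 0): A. After xy (step 1): D.
They differ (A ≠ D), so y is not a cycle from the state after x; this split is not the one the pumping-lemma construction produces, and pumping y need not keep the string in L(M).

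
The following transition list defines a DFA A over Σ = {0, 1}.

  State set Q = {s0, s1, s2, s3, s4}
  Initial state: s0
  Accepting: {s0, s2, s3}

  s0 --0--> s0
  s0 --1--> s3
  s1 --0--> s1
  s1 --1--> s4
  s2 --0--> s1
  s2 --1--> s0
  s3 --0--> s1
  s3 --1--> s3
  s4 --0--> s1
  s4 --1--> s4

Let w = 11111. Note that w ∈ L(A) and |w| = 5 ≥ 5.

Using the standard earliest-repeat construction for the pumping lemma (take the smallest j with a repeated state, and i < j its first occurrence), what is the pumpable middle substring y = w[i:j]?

1

Run of A on w = 1 1 1 1 1:
  step 0: s0  (start)
  step 1: s3  (read 1: s0→s3)
  step 2: s3  (read 1: s3→s3)   ← first repeat (s3 seen earlier)
  step 3: s3  (read 1: s3→s3)
  step 4: s3  (read 1: s3→s3)
  step 5: s3  (read 1: s3→s3)

So i = 1, j = 2, giving x = w[0:1] = 1, y = w[1:2] = 1, z = w[2:5] = 111.
Check: |xy| = 2 ≤ 5 and |y| = 1 ≥ 1. Reading y takes A from s3 back to s3, so every xyⁱz is accepted.
Pumping length from the standard proof: p = 5 (the number of states). The repeated state found above gives |xy| = j ≤ 5 and |y| = j − i ≥ 1.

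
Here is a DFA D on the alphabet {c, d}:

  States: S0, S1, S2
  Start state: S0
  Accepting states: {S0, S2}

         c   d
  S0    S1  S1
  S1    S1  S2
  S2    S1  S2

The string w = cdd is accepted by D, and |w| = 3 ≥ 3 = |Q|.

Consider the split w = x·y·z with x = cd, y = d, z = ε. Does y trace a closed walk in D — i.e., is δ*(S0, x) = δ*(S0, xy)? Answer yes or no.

Run of D on the first 3 characters of w = c d d:
  step 0: S0  (start)
  step 1: S1  (read c: S0→S1)
  step 2: S2  (read d: S1→S2)
  step 3: S2  (read d: S2→S2)

After x (step 2): S2. After xy (step 3): S2.
They match, so y = d drives D around a cycle from S2 back to itself; pumping y any number of times keeps D in S2 before reading z, and xyⁱz ∈ L(D) for every i ≥ 0.

yes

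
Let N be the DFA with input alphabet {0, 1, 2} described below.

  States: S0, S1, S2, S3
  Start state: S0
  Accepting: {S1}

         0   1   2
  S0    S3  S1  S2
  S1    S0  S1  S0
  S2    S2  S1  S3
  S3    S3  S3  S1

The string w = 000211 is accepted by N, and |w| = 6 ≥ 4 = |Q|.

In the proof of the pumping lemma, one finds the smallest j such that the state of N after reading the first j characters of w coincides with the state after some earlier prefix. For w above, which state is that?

S3

State sequence: S0 -0-> S3 -0-> S3 -0-> S3 -2-> S1 -1-> S1 -1-> S1
First repeat at step 2: S3 was already visited.

The earliest repeat is at step j = 2: N is in S3, which it already visited at step i = 1.
The DFA has 4 states, so the proof of the pumping lemma guarantees a repeated state among the first 4+1 visited; the segment between the two visits is the pumpable y.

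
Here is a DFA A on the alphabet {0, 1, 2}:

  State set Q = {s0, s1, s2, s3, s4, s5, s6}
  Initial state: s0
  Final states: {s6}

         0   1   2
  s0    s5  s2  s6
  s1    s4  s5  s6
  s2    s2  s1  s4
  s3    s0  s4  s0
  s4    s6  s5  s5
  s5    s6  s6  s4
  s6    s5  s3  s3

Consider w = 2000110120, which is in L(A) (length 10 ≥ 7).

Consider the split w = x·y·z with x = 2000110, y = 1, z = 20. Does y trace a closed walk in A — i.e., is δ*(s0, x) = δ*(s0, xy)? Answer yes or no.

no

Run of A on the first 8 characters of w = 2 0 0 0 1 1 0 1:
  step 0: s0  (start)
  step 1: s6  (read 2: s0→s6)
  step 2: s5  (read 0: s6→s5)
  step 3: s6  (read 0: s5→s6)
  step 4: s5  (read 0: s6→s5)
  step 5: s6  (read 1: s5→s6)
  step 6: s3  (read 1: s6→s3)
  step 7: s0  (read 0: s3→s0)
  step 8: s2  (read 1: s0→s2)

After x (step 7): s0. After xy (step 8): s2.
They differ (s0 ≠ s2), so y is not a cycle from the state after x; this split is not the one the pumping-lemma construction produces, and pumping y need not keep the string in L(A).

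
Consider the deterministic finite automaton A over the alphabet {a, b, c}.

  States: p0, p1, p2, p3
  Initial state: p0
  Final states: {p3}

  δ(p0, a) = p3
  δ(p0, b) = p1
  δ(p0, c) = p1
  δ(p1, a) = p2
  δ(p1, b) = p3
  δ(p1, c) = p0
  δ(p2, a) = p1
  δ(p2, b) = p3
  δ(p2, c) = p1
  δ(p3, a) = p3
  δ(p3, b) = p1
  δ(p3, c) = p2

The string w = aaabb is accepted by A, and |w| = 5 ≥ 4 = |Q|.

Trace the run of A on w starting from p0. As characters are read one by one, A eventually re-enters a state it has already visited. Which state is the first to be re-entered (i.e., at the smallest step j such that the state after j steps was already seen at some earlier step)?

State sequence: p0 -a-> p3 -a-> p3 -a-> p3 -b-> p1 -b-> p3
First repeat at step 2: p3 was already visited.

The earliest repeat is at step j = 2: A is in p3, which it already visited at step i = 1.
Since A has 4 states, any run of length ≥ 4 visits 4+1 states, so by pigeonhole some state repeats within the first 4 steps — that repeat gives the pumpable loop.

p3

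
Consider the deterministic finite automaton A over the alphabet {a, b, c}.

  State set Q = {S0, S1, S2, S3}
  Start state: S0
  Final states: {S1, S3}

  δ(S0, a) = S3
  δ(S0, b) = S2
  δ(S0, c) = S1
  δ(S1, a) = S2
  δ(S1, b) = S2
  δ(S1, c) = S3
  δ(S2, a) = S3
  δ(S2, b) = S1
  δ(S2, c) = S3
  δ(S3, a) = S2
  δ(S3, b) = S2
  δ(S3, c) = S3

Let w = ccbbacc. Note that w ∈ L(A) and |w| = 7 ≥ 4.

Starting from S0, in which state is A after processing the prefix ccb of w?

Run of A on the first 3 characters of w = c c b:
  step 0: S0  (start)
  step 1: S1  (read c: S0→S1)
  step 2: S3  (read c: S1→S3)
  step 3: S2  (read b: S3→S2)

After reading 3 characters, A is in state S2.
(This kind of state-tracing is the core of the pumping-lemma construction: with 4 states, pigeonhole forces a repeat within the first 4 steps.)

S2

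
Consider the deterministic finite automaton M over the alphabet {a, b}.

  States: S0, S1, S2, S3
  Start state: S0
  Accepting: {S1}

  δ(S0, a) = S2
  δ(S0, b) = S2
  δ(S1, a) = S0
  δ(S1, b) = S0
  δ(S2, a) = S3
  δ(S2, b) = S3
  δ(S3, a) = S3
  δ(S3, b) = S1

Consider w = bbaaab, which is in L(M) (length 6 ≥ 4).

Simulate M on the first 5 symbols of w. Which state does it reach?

Run of M on the first 5 characters of w = b b a a a:
  step 0: S0  (start)
  step 1: S2  (read b: S0→S2)
  step 2: S3  (read b: S2→S3)
  step 3: S3  (read a: S3→S3)
  step 4: S3  (read a: S3→S3)
  step 5: S3  (read a: S3→S3)

After reading 5 characters, M is in state S3.

S3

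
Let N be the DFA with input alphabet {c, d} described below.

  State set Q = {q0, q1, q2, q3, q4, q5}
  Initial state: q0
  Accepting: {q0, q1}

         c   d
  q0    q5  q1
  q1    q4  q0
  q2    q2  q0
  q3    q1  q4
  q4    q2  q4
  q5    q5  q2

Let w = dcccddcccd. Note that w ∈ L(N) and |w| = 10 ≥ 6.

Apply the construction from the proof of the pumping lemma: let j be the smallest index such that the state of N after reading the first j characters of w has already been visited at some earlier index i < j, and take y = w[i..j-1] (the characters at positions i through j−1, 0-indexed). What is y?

State sequence: q0 -d-> q1 -c-> q4 -c-> q2 -c-> q2 -d-> q0 -d-> q1 -c-> q4 -c-> q2 -c-> q2 -d-> q0
First repeat at step 4: q2 was already visited.

So i = 3, j = 4, giving x = w[0:3] = dcc, y = w[3:4] = c, z = w[4:10] = ddcccd.
Check: |xy| = 4 ≤ 6 and |y| = 1 ≥ 1. Reading y takes N from q2 back to q2, so every xyⁱz is accepted.
With |Q| = 6, pigeonhole forces a state repeat no later than step 6; the substring read between the first and second visits to that state can be pumped.

c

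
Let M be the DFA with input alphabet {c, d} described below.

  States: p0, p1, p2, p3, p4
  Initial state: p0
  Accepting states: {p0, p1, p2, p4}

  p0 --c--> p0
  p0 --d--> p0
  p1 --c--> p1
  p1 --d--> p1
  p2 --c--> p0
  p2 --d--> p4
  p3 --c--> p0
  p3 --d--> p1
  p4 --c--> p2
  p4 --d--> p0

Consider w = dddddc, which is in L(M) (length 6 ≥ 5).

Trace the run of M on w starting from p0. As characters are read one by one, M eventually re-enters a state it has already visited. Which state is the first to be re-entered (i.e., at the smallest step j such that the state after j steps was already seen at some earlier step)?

Run of M on w = d d d d d c:
  step 0: p0  (start)
  step 1: p0  (read d: p0→p0)   ← first repeat (p0 seen earlier)
  step 2: p0  (read d: p0→p0)
  step 3: p0  (read d: p0→p0)
  step 4: p0  (read d: p0→p0)
  step 5: p0  (read d: p0→p0)
  step 6: p0  (read c: p0→p0)

The earliest repeat is at step j = 1: M is in p0, which it already visited at step i = 0.
With |Q| = 5, pigeonhole forces a state repeat no later than step 5; the substring read between the first and second visits to that state can be pumped.

p0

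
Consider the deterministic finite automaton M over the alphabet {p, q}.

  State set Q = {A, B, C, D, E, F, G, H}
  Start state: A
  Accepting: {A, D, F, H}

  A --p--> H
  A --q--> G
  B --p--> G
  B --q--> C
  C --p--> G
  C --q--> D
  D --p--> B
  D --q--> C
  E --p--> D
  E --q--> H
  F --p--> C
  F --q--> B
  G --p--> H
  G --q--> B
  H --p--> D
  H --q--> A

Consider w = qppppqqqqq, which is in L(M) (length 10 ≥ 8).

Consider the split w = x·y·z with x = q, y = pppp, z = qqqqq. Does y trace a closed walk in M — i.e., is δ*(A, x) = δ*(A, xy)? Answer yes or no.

Run of M on the first 5 characters of w = q p p p p:
  step 0: A  (start)
  step 1: G  (read q: A→G)
  step 2: H  (read p: G→H)
  step 3: D  (read p: H→D)
  step 4: B  (read p: D→B)
  step 5: G  (read p: B→G)

After x (step 1): G. After xy (step 5): G.
They match, so y = pppp drives M around a cycle from G back to itself; pumping y any number of times keeps M in G before reading z, and xyⁱz ∈ L(M) for every i ≥ 0.

yes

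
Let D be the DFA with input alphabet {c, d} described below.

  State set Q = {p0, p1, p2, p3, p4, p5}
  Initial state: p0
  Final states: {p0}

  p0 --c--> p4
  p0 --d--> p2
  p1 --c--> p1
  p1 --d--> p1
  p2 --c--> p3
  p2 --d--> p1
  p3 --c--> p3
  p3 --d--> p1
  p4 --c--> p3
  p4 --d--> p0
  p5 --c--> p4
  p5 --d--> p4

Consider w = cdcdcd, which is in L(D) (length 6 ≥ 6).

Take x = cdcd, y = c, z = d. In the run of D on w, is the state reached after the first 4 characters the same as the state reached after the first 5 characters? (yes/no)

Run of D on the first 5 characters of w = c d c d c:
  step 0: p0  (start)
  step 1: p4  (read c: p0→p4)
  step 2: p0  (read d: p4→p0)
  step 3: p4  (read c: p0→p4)
  step 4: p0  (read d: p4→p0)
  step 5: p4  (read c: p0→p4)

After x (step 4): p0. After xy (step 5): p4.
They differ (p0 ≠ p4), so y is not a cycle from the state after x; this split is not the one the pumping-lemma construction produces, and pumping y need not keep the string in L(D).

no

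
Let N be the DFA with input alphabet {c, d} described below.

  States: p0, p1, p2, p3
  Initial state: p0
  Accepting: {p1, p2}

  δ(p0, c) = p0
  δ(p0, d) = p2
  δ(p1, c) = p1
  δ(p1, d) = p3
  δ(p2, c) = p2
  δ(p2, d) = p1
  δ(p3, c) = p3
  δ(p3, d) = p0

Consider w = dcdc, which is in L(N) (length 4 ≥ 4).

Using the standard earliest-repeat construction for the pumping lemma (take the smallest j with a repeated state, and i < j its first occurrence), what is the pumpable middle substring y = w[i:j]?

c

Run of N on w = d c d c:
  step 0: p0  (start)
  step 1: p2  (read d: p0→p2)
  step 2: p2  (read c: p2→p2)   ← first repeat (p2 seen earlier)
  step 3: p1  (read d: p2→p1)
  step 4: p1  (read c: p1→p1)

So i = 1, j = 2, giving x = w[0:1] = d, y = w[1:2] = c, z = w[2:4] = dc.
Check: |xy| = 2 ≤ 4 and |y| = 1 ≥ 1. Reading y takes N from p2 back to p2, so every xyⁱz is accepted.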